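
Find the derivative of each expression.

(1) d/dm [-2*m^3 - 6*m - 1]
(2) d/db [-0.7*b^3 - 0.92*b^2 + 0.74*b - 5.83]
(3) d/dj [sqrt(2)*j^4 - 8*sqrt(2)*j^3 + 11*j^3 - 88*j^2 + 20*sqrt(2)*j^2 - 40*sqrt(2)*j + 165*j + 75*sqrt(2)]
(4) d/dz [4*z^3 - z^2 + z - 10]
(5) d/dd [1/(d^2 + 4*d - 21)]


(1) = -6*m^2 - 6
(2) = -2.1*b^2 - 1.84*b + 0.74
(3) = 4*sqrt(2)*j^3 - 24*sqrt(2)*j^2 + 33*j^2 - 176*j + 40*sqrt(2)*j - 40*sqrt(2) + 165
(4) = 12*z^2 - 2*z + 1
(5) = 2*(-d - 2)/(d^2 + 4*d - 21)^2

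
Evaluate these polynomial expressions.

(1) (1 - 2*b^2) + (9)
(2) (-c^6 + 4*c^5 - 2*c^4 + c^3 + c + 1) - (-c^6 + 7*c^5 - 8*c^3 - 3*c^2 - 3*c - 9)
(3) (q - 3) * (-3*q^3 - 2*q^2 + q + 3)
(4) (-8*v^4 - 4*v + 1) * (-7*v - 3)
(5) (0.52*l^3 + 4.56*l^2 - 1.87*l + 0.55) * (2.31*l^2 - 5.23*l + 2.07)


(1) = 10 - 2*b^2
(2) = -3*c^5 - 2*c^4 + 9*c^3 + 3*c^2 + 4*c + 10
(3) = -3*q^4 + 7*q^3 + 7*q^2 - 9
(4) = 56*v^5 + 24*v^4 + 28*v^2 + 5*v - 3
(5) = 1.2012*l^5 + 7.814*l^4 - 27.0921*l^3 + 20.4898*l^2 - 6.7474*l + 1.1385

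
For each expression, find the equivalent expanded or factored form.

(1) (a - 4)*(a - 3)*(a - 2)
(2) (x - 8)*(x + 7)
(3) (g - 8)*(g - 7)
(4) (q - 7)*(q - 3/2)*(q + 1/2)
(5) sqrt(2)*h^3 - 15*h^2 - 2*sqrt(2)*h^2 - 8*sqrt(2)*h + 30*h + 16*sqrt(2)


(1) = a^3 - 9*a^2 + 26*a - 24
(2) = x^2 - x - 56
(3) = g^2 - 15*g + 56
(4) = q^3 - 8*q^2 + 25*q/4 + 21/4
(5) = (h - 2)*(h - 8*sqrt(2))*(sqrt(2)*h + 1)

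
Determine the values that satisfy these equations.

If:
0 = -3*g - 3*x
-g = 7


Then:
g = -7
x = 7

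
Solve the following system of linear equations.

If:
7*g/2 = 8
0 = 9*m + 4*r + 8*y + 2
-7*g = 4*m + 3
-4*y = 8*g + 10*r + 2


Then:
g = 16/7
m = -19/4
r = -2277/448
y = 6841/896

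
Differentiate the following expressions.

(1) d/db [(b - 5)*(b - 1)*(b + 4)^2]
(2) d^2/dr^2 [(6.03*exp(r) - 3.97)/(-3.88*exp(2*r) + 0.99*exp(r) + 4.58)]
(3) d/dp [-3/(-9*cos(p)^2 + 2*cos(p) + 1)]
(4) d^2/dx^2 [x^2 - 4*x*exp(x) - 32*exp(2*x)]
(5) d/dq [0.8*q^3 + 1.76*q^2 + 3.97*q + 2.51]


(1) = 4*b^3 + 6*b^2 - 54*b - 56
(2) = (-90.778032*exp(4*r) + 215.901436*exp(3*r) - 688.681764*exp(2*r) + 313.426175*exp(r) - 144.488466)*exp(r)/(58.411072*exp(6*r) - 44.711568*exp(5*r) - 195.439092*exp(4*r) + 104.585877*exp(3*r) + 230.698722*exp(2*r) - 62.299908*exp(r) - 96.071912)
(3) = 6*(9*cos(p) - 1)*sin(p)/(-9*cos(p)^2 + 2*cos(p) + 1)^2
(4) = -4*x*exp(x) - 128*exp(2*x) - 8*exp(x) + 2
(5) = 2.4*q^2 + 3.52*q + 3.97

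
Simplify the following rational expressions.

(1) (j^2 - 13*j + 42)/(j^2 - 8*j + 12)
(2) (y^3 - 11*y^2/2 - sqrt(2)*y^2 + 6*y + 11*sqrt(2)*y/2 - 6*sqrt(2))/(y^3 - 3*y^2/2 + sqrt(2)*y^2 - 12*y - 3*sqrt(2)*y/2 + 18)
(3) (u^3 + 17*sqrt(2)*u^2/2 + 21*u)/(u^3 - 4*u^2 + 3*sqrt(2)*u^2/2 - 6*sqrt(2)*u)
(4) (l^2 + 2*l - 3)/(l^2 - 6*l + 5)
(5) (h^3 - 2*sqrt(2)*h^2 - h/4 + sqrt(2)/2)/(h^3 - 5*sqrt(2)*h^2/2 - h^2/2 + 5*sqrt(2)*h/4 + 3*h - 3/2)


(1) = (j - 7)/(j - 2)
(2) = (4*y^2 + y*(-16 - 4*sqrt(2)) + 16*sqrt(2))/(4*y^2 + 4*sqrt(2)*y - 48)
(3) = (4*u + 28*sqrt(2))/(4*u - 16)
(4) = (l + 3)/(l - 5)
(5) = (16*h^2 + h*(8 - 32*sqrt(2)) - 16*sqrt(2))/(16*h^2 - 40*sqrt(2)*h + 48)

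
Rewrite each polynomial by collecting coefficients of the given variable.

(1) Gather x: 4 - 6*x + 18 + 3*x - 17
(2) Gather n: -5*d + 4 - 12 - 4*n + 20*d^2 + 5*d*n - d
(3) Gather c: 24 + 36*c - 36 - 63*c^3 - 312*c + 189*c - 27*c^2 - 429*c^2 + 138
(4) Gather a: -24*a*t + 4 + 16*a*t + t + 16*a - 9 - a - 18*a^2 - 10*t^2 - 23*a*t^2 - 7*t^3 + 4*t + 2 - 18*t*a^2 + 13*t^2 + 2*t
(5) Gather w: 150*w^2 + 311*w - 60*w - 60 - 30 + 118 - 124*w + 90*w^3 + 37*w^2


(1) = 5 - 3*x
(2) = 20*d^2 - 6*d + n*(5*d - 4) - 8
(3) = -63*c^3 - 456*c^2 - 87*c + 126
(4) = a^2*(-18*t - 18) + a*(-23*t^2 - 8*t + 15) - 7*t^3 + 3*t^2 + 7*t - 3
(5) = 90*w^3 + 187*w^2 + 127*w + 28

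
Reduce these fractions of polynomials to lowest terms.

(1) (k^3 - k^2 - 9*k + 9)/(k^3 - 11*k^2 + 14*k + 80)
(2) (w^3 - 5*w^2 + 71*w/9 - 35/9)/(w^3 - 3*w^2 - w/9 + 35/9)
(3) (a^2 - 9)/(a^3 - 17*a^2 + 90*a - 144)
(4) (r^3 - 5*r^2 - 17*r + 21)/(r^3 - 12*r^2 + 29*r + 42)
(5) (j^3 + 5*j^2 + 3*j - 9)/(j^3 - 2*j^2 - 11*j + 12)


(1) = (k^3 - k^2 - 9*k + 9)/(k^3 - 11*k^2 + 14*k + 80)
(2) = (w - 1)/(w + 1)
(3) = (a + 3)/(a^2 - 14*a + 48)
(4) = (r^2 + 2*r - 3)/(r^2 - 5*r - 6)
(5) = (j + 3)/(j - 4)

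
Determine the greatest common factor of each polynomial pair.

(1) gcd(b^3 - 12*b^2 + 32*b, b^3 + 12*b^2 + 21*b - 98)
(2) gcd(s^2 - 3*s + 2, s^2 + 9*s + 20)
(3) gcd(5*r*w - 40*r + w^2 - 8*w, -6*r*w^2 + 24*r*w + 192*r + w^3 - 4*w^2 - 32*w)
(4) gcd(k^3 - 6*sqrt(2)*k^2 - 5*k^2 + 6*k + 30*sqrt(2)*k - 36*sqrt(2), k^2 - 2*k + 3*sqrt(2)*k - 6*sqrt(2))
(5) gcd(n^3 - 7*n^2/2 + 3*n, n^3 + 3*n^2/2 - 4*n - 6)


(1) = gcd(b*(b - 8)*(b - 4), (b - 2)*(b + 7)^2) = 1
(2) = gcd((s - 2)*(s - 1), (s + 4)*(s + 5)) = 1
(3) = w - 8
(4) = k - 2
(5) = gcd(n*(n - 2)*(n - 3/2), (n - 2)*(n + 3/2)*(n + 2)) = n - 2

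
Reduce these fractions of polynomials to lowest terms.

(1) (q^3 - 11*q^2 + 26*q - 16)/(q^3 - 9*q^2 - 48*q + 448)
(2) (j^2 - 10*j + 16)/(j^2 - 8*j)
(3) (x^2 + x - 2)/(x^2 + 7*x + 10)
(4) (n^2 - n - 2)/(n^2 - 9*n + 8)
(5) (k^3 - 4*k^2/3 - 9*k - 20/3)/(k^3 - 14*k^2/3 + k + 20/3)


(1) = (q^2 - 3*q + 2)/(q^2 - q - 56)
(2) = (j - 2)/j
(3) = (x - 1)/(x + 5)
(4) = (n^2 - n - 2)/(n^2 - 9*n + 8)
(5) = (3*k + 5)/(3*k - 5)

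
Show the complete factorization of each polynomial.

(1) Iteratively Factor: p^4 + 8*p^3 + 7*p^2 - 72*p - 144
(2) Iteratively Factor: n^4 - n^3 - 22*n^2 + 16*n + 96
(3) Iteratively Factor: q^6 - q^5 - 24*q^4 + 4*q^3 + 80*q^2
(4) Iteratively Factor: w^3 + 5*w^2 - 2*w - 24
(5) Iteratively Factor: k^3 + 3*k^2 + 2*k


(1) = (p + 4)*(p^3 + 4*p^2 - 9*p - 36) = (p + 3)*(p + 4)*(p^2 + p - 12) = (p - 3)*(p + 3)*(p + 4)*(p + 4)
(2) = (n + 4)*(n^3 - 5*n^2 - 2*n + 24) = (n - 4)*(n + 4)*(n^2 - n - 6) = (n - 4)*(n - 3)*(n + 4)*(n + 2)
(3) = (q + 2)*(q^5 - 3*q^4 - 18*q^3 + 40*q^2) = q*(q + 2)*(q^4 - 3*q^3 - 18*q^2 + 40*q) = q*(q - 5)*(q + 2)*(q^3 + 2*q^2 - 8*q) = q^2*(q - 5)*(q + 2)*(q^2 + 2*q - 8) = q^2*(q - 5)*(q + 2)*(q + 4)*(q - 2)
(4) = (w + 4)*(w^2 + w - 6) = (w - 2)*(w + 4)*(w + 3)
(5) = (k + 1)*(k^2 + 2*k) = (k + 1)*(k + 2)*(k)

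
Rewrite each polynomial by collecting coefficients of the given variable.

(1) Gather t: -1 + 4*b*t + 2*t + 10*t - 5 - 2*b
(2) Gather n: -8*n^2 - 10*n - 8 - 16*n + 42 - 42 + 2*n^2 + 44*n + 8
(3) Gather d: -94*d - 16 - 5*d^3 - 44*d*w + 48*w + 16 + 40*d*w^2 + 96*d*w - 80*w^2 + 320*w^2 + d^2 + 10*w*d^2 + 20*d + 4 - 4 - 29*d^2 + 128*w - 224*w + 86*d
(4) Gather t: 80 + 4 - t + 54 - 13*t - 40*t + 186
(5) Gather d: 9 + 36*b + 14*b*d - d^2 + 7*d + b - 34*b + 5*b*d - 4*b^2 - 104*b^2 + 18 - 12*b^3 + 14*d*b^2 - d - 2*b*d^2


(1) = -2*b + t*(4*b + 12) - 6
(2) = -6*n^2 + 18*n
(3) = -5*d^3 + d^2*(10*w - 28) + d*(40*w^2 + 52*w + 12) + 240*w^2 - 48*w
(4) = 324 - 54*t
(5) = -12*b^3 - 108*b^2 + 3*b + d^2*(-2*b - 1) + d*(14*b^2 + 19*b + 6) + 27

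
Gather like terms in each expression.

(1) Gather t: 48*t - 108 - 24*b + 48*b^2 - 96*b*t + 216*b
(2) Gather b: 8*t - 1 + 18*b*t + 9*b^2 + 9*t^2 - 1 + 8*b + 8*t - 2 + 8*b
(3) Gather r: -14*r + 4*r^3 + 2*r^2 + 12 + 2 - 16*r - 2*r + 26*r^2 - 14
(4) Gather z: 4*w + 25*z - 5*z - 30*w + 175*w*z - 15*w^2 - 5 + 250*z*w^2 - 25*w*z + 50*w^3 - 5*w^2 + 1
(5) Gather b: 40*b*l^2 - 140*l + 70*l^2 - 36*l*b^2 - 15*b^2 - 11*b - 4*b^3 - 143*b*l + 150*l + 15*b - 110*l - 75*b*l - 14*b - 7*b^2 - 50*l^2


(1) = 48*b^2 + 192*b + t*(48 - 96*b) - 108
(2) = 9*b^2 + b*(18*t + 16) + 9*t^2 + 16*t - 4
(3) = 4*r^3 + 28*r^2 - 32*r
(4) = 50*w^3 - 20*w^2 - 26*w + z*(250*w^2 + 150*w + 20) - 4
(5) = -4*b^3 + b^2*(-36*l - 22) + b*(40*l^2 - 218*l - 10) + 20*l^2 - 100*l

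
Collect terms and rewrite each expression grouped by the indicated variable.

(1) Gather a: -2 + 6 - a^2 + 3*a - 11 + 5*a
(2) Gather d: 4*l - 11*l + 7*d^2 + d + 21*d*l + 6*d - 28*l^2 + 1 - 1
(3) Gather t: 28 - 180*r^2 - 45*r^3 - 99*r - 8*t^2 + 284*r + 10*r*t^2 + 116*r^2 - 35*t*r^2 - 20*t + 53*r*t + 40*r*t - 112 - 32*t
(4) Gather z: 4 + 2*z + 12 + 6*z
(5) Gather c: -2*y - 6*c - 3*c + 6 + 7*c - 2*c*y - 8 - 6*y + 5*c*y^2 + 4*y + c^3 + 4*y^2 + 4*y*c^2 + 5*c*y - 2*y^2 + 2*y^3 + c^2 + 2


(1) = -a^2 + 8*a - 7
(2) = 7*d^2 + d*(21*l + 7) - 28*l^2 - 7*l
(3) = -45*r^3 - 64*r^2 + 185*r + t^2*(10*r - 8) + t*(-35*r^2 + 93*r - 52) - 84
(4) = 8*z + 16
(5) = c^3 + c^2*(4*y + 1) + c*(5*y^2 + 3*y - 2) + 2*y^3 + 2*y^2 - 4*y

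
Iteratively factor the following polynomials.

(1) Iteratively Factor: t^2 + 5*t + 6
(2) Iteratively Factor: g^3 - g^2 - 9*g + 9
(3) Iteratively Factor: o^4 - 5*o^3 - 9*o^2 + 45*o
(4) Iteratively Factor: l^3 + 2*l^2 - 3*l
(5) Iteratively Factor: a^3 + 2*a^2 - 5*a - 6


(1) = (t + 3)*(t + 2)
(2) = (g - 3)*(g^2 + 2*g - 3) = (g - 3)*(g + 3)*(g - 1)
(3) = (o)*(o^3 - 5*o^2 - 9*o + 45) = o*(o + 3)*(o^2 - 8*o + 15) = o*(o - 5)*(o + 3)*(o - 3)
(4) = (l + 3)*(l^2 - l) = l*(l + 3)*(l - 1)
(5) = (a + 1)*(a^2 + a - 6) = (a - 2)*(a + 1)*(a + 3)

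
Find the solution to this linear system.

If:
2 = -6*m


Then:
m = -1/3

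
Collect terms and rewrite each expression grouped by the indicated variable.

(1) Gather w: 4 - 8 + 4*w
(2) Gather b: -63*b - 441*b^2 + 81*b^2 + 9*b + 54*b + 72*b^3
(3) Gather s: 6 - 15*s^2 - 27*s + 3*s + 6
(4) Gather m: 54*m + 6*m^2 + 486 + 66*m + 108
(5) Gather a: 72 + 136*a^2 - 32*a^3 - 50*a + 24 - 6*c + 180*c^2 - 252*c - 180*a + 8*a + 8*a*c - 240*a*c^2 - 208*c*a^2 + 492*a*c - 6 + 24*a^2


(1) = 4*w - 4
(2) = 72*b^3 - 360*b^2
(3) = -15*s^2 - 24*s + 12
(4) = 6*m^2 + 120*m + 594
(5) = -32*a^3 + a^2*(160 - 208*c) + a*(-240*c^2 + 500*c - 222) + 180*c^2 - 258*c + 90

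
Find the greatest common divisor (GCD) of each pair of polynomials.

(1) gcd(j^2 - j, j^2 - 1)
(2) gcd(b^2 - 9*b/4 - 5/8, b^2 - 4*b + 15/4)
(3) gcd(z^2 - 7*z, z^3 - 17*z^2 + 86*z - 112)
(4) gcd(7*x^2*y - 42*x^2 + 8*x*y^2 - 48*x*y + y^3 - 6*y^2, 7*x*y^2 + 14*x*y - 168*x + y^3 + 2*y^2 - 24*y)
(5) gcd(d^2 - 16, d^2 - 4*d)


(1) = gcd(j*(j - 1), (j - 1)*(j + 1)) = j - 1
(2) = gcd((b - 5/2)*(b + 1/4), (b - 5/2)*(b - 3/2)) = b - 5/2
(3) = gcd(z*(z - 7), (z - 8)*(z - 7)*(z - 2)) = z - 7
(4) = 7*x + y
(5) = d - 4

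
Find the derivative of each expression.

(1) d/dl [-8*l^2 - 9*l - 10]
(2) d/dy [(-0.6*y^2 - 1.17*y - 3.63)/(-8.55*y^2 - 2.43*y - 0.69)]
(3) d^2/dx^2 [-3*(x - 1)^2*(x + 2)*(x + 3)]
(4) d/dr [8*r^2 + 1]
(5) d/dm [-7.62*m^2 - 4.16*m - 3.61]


(1) = -16*l - 9
(2) = (-8.5455*y^2 - 61.245*y - 8.0136)/(73.1025*y^4 + 41.553*y^3 + 17.7039*y^2 + 3.3534*y + 0.4761)
(3) = -36*x^2 - 54*x + 18
(4) = 16*r
(5) = -15.24*m - 4.16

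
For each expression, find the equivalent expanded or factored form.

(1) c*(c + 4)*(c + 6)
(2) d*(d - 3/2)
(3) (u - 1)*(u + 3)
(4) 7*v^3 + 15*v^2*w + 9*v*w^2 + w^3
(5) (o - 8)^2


(1) = c^3 + 10*c^2 + 24*c
(2) = d^2 - 3*d/2
(3) = u^2 + 2*u - 3
(4) = (v + w)^2*(7*v + w)
(5) = o^2 - 16*o + 64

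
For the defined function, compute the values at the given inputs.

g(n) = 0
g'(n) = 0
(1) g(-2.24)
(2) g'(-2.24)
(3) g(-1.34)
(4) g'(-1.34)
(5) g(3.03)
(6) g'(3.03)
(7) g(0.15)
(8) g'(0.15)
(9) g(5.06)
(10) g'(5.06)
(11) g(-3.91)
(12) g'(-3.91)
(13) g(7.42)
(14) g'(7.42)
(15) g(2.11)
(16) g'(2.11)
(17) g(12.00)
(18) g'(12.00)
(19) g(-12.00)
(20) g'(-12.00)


(1) = 0.00
(2) = 0.00
(3) = 0.00
(4) = 0.00
(5) = 0.00
(6) = 0.00
(7) = 0.00
(8) = 0.00
(9) = 0.00
(10) = 0.00
(11) = 0.00
(12) = 0.00
(13) = 0.00
(14) = 0.00
(15) = 0.00
(16) = 0.00
(17) = 0.00
(18) = 0.00
(19) = 0.00
(20) = 0.00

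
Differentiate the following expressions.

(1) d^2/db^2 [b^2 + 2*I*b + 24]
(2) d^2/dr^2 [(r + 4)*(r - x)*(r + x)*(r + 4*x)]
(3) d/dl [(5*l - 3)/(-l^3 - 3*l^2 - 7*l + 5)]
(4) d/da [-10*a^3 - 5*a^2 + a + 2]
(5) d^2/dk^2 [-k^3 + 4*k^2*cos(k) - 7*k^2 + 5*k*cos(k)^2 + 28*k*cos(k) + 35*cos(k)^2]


(1) = 2
(2) = 12*r^2 + 24*r*x + 24*r - 2*x^2 + 32*x
(3) = 2*(5*l^3 + 3*l^2 - 9*l + 2)/(l^6 + 6*l^5 + 23*l^4 + 32*l^3 + 19*l^2 - 70*l + 25)
(4) = -30*a^2 - 10*a + 1
(5) = -4*k^2*cos(k) - 16*k*sin(k) - 28*k*cos(k) - 10*k*cos(2*k) - 6*k - 56*sin(k) - 10*sin(2*k) + 8*cos(k) - 70*cos(2*k) - 14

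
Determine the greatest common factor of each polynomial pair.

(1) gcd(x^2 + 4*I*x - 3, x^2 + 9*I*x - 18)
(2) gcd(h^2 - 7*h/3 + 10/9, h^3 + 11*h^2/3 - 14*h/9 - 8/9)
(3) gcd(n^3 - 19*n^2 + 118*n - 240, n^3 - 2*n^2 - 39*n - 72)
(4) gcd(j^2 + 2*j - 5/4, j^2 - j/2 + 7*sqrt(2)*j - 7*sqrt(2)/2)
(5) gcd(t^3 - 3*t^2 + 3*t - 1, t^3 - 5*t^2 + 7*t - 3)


(1) = gcd((x + I)*(x + 3*I), (x + 3*I)*(x + 6*I)) = x + 3*I
(2) = h - 2/3
(3) = n - 8
(4) = j - 1/2
(5) = gcd((t - 1)^3, (t - 3)*(t - 1)^2) = t^2 - 2*t + 1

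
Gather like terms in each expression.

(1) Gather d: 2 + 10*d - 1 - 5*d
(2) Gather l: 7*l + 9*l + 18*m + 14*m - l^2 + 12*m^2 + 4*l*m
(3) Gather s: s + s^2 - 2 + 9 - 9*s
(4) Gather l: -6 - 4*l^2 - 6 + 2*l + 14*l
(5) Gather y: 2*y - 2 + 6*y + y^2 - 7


(1) = 5*d + 1
(2) = -l^2 + l*(4*m + 16) + 12*m^2 + 32*m
(3) = s^2 - 8*s + 7
(4) = -4*l^2 + 16*l - 12
(5) = y^2 + 8*y - 9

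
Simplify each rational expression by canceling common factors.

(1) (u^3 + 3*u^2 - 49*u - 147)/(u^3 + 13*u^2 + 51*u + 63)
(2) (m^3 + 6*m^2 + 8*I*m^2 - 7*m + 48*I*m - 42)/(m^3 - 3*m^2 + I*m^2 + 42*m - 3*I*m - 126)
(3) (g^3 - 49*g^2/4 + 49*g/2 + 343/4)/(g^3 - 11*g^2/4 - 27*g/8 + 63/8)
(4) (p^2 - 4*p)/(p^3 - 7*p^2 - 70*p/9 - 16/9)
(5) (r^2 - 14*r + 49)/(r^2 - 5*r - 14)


(1) = (u - 7)/(u + 3)
(2) = (m^2 + m*(6 + I) + 6*I)/(m^2 + m*(-3 - 6*I) + 18*I)
(3) = (2*g^2 - 28*g + 98)/(2*g^2 - 9*g + 9)
(4) = (9*p^2 - 36*p)/(9*p^3 - 63*p^2 - 70*p - 16)
(5) = (r - 7)/(r + 2)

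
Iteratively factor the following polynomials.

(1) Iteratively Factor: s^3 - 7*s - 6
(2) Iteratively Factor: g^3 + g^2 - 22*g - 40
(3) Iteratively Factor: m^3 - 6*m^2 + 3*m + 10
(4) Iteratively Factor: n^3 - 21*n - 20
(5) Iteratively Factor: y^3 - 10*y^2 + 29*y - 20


(1) = (s + 1)*(s^2 - s - 6) = (s - 3)*(s + 1)*(s + 2)
(2) = (g - 5)*(g^2 + 6*g + 8) = (g - 5)*(g + 4)*(g + 2)
(3) = (m - 2)*(m^2 - 4*m - 5) = (m - 5)*(m - 2)*(m + 1)
(4) = (n + 4)*(n^2 - 4*n - 5) = (n - 5)*(n + 4)*(n + 1)
(5) = (y - 4)*(y^2 - 6*y + 5) = (y - 4)*(y - 1)*(y - 5)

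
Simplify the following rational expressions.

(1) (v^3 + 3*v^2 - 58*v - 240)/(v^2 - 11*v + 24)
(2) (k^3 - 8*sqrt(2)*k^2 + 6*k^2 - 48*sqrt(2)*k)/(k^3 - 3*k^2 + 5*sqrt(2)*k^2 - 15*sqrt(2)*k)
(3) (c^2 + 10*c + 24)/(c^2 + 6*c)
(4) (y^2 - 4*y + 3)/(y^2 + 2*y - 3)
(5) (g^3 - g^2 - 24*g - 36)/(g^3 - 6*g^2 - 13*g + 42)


(1) = (v^2 + 11*v + 30)/(v - 3)
(2) = (k^2 + k*(6 - 8*sqrt(2)) - 48*sqrt(2))/(k^2 + k*(-3 + 5*sqrt(2)) - 15*sqrt(2))
(3) = (c + 4)/c
(4) = (y - 3)/(y + 3)
(5) = (g^2 - 4*g - 12)/(g^2 - 9*g + 14)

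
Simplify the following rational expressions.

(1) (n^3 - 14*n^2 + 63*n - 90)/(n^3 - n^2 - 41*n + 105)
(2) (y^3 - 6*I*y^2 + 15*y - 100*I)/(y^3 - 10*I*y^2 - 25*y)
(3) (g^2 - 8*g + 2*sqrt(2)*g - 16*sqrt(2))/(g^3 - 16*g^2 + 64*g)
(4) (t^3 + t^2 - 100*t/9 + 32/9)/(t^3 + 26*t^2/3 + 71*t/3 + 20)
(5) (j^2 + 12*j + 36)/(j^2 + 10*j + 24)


(1) = (n - 6)/(n + 7)
(2) = (y + 4*I)/y
(3) = (g + 2*sqrt(2))/(g^2 - 8*g)
(4) = (9*t^2 - 27*t + 8)/(9*t^2 + 42*t + 45)
(5) = (j + 6)/(j + 4)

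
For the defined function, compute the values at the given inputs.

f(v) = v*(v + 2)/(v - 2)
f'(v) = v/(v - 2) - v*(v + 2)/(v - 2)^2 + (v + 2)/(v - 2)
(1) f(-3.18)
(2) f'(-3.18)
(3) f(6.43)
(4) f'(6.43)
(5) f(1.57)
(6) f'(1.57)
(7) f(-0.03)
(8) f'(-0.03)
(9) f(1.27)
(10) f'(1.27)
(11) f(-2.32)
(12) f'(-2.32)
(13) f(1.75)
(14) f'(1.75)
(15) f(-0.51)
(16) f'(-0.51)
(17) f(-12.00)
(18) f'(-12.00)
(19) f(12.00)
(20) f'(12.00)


(1) = -0.72
(2) = 0.70
(3) = 12.24
(4) = 0.59
(5) = -13.03
(6) = -42.27
(7) = 0.03
(8) = -0.94
(9) = -5.69
(10) = -14.01
(11) = -0.17
(12) = 0.57
(13) = -26.25
(14) = -127.00
(15) = 0.30
(16) = -0.27
(17) = -8.57
(18) = 0.96
(19) = 16.80
(20) = 0.92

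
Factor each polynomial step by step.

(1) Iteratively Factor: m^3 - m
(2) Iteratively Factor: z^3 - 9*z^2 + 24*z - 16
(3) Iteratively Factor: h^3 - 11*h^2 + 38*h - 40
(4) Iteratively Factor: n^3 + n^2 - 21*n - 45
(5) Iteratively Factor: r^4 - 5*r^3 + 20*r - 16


(1) = (m)*(m^2 - 1) = m*(m + 1)*(m - 1)
(2) = (z - 1)*(z^2 - 8*z + 16) = (z - 4)*(z - 1)*(z - 4)
(3) = (h - 4)*(h^2 - 7*h + 10) = (h - 4)*(h - 2)*(h - 5)
(4) = (n + 3)*(n^2 - 2*n - 15) = (n + 3)^2*(n - 5)
(5) = (r - 1)*(r^3 - 4*r^2 - 4*r + 16) = (r - 4)*(r - 1)*(r^2 - 4) = (r - 4)*(r - 2)*(r - 1)*(r + 2)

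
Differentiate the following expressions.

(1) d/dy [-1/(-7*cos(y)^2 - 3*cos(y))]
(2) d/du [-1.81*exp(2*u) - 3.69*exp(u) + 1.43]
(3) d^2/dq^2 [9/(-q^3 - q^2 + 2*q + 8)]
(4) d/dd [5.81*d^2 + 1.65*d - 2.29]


(1) = (14*cos(y) + 3)*sin(y)/((7*cos(y) + 3)^2*cos(y)^2)
(2) = (-3.62*exp(u) - 3.69)*exp(u)
(3) = 18*((3*q + 1)*(q^3 + q^2 - 2*q - 8) - (3*q^2 + 2*q - 2)^2)/(q^3 + q^2 - 2*q - 8)^3
(4) = 11.62*d + 1.65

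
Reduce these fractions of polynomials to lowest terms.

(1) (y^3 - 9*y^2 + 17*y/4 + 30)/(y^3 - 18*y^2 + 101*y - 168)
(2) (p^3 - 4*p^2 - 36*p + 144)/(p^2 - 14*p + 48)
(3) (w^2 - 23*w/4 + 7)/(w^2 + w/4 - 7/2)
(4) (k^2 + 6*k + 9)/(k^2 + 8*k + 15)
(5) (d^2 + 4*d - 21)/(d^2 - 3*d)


(1) = (4*y^2 - 4*y - 15)/(4*y^2 - 40*y + 84)
(2) = (p^2 + 2*p - 24)/(p - 8)
(3) = (w - 4)/(w + 2)
(4) = (k + 3)/(k + 5)
(5) = (d + 7)/d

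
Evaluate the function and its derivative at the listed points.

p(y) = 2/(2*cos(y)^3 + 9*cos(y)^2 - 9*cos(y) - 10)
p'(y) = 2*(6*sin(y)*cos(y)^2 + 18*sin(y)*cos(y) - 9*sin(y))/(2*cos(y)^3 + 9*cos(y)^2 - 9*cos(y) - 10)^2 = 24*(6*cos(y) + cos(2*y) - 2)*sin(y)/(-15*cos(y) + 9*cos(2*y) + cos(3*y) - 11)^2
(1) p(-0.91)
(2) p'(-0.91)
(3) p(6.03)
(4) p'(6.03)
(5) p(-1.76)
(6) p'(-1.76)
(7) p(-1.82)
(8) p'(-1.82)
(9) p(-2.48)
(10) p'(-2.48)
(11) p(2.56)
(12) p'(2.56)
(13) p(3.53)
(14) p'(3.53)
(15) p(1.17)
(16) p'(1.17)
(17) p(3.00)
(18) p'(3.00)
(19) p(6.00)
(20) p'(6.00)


(1) = -0.17
(2) = -0.05
(3) = -0.24
(4) = -0.10
(5) = -0.25
(6) = 0.37
(7) = -0.28
(8) = 0.48
(9) = 1.16
(10) = 8.07
(11) = 0.76
(12) = -3.14
(13) = 0.45
(14) = 0.78
(15) = -0.17
(16) = -0.01
(17) = 0.35
(18) = -0.18
(19) = -0.23
(20) = -0.11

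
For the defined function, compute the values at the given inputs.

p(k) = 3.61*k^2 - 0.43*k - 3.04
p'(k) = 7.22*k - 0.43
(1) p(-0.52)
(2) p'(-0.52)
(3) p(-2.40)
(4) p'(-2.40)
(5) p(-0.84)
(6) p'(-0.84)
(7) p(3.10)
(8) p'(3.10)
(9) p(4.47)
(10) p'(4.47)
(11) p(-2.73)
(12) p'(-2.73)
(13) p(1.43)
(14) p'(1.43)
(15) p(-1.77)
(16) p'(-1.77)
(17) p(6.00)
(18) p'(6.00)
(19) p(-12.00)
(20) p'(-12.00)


(1) = -1.84
(2) = -4.18
(3) = 18.79
(4) = -17.76
(5) = -0.13
(6) = -6.49
(7) = 30.32
(8) = 21.95
(9) = 67.17
(10) = 31.84
(11) = 25.04
(12) = -20.14
(13) = 3.73
(14) = 9.89
(15) = 9.03
(16) = -13.21
(17) = 124.34
(18) = 42.89
(19) = 521.96
(20) = -87.07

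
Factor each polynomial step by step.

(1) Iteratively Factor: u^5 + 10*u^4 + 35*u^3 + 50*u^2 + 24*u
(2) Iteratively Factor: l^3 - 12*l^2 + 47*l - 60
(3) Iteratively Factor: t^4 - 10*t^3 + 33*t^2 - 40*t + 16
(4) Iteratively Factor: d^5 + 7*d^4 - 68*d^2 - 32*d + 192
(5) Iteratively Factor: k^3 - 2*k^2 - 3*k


(1) = (u)*(u^4 + 10*u^3 + 35*u^2 + 50*u + 24) = u*(u + 2)*(u^3 + 8*u^2 + 19*u + 12) = u*(u + 2)*(u + 4)*(u^2 + 4*u + 3) = u*(u + 2)*(u + 3)*(u + 4)*(u + 1)
(2) = (l - 5)*(l^2 - 7*l + 12) = (l - 5)*(l - 4)*(l - 3)
(3) = (t - 1)*(t^3 - 9*t^2 + 24*t - 16) = (t - 4)*(t - 1)*(t^2 - 5*t + 4) = (t - 4)^2*(t - 1)*(t - 1)
(4) = (d - 2)*(d^4 + 9*d^3 + 18*d^2 - 32*d - 96) = (d - 2)*(d + 4)*(d^3 + 5*d^2 - 2*d - 24) = (d - 2)*(d + 3)*(d + 4)*(d^2 + 2*d - 8) = (d - 2)^2*(d + 3)*(d + 4)*(d + 4)
(5) = (k - 3)*(k^2 + k) = (k - 3)*(k + 1)*(k)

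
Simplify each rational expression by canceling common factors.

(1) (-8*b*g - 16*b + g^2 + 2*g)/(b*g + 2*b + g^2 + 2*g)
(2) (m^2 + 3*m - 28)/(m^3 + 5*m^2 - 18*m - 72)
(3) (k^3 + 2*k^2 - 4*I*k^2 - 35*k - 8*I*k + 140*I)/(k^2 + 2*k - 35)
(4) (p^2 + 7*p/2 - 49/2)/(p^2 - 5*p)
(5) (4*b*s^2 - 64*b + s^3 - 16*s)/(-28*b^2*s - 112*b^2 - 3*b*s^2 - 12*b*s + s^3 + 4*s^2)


(1) = (-8*b + g)/(b + g)
(2) = (m + 7)/(m^2 + 9*m + 18)
(3) = k - 4*I
(4) = (2*p^2 + 7*p - 49)/(2*p^2 - 10*p)
(5) = (s - 4)/(-7*b + s)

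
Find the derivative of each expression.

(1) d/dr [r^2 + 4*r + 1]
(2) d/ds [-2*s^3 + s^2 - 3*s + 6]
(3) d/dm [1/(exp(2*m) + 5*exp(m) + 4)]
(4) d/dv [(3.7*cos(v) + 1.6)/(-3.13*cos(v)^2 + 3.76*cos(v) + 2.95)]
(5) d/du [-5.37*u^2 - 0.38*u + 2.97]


(1) = 2*r + 4
(2) = -6*s^2 + 2*s - 3
(3) = (-2*exp(m) - 5)*exp(m)/(exp(2*m) + 5*exp(m) + 4)^2
(4) = (11.581*sin(v)^2 - 10.016*cos(v) - 16.48)*sin(v)/(-3.13*cos(v)^2 + 3.76*cos(v) + 2.95)^2
(5) = -10.74*u - 0.38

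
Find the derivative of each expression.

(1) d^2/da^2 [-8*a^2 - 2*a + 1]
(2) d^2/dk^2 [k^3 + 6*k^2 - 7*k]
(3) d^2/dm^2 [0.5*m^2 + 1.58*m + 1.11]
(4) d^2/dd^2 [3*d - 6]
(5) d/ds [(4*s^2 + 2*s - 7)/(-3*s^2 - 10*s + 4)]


(1) = -16
(2) = 6*k + 12
(3) = 1.00000000000000
(4) = 0
(5) = 2*(-17*s^2 - 5*s - 31)/(9*s^4 + 60*s^3 + 76*s^2 - 80*s + 16)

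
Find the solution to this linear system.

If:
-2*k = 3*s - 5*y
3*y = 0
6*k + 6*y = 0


Then:
k = 0
s = 0
y = 0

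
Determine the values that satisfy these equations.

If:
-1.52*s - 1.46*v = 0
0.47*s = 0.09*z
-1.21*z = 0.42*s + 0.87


Then:
s = -0.13
v = 0.13
z = -0.67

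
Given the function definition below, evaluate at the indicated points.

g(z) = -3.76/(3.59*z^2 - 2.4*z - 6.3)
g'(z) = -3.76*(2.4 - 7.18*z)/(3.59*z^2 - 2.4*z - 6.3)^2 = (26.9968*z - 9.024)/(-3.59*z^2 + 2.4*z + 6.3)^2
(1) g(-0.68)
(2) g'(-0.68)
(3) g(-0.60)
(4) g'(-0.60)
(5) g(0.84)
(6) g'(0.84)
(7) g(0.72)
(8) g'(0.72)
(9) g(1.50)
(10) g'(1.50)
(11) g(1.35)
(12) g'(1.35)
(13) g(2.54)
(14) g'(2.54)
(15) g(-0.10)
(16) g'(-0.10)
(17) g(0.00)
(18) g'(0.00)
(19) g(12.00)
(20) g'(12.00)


(1) = 1.25
(2) = -3.03
(3) = 1.05
(4) = -1.98
(5) = 0.65
(6) = 0.41
(7) = 0.61
(8) = 0.27
(9) = 2.06
(10) = 9.47
(11) = 1.25
(12) = 3.05
(13) = -0.35
(14) = 0.51
(15) = 0.62
(16) = -0.32
(17) = 0.60
(18) = -0.23
(19) = -0.01
(20) = 0.00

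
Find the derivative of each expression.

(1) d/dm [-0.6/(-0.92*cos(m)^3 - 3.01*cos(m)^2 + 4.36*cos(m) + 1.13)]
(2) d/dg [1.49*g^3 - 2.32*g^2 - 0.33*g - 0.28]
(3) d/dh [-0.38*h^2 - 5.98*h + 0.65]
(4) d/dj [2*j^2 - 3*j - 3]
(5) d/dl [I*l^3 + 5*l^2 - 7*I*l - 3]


(1) = (1.656*cos(m)^2 + 3.612*cos(m) - 2.616)*sin(m)/(0.92*cos(m)^3 + 3.01*cos(m)^2 - 4.36*cos(m) - 1.13)^2
(2) = 4.47*g^2 - 4.64*g - 0.33
(3) = -0.76*h - 5.98
(4) = 4*j - 3
(5) = 3*I*l^2 + 10*l - 7*I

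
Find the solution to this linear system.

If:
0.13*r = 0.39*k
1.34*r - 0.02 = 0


Then:
k = 0.00
r = 0.01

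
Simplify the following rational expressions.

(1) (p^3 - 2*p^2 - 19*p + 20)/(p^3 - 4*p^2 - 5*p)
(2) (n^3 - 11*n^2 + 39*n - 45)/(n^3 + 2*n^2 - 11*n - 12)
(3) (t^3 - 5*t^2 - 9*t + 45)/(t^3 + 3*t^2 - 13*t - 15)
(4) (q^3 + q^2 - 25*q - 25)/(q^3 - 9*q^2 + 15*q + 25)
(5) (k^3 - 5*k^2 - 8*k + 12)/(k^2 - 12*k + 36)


(1) = (p^2 + 3*p - 4)/(p^2 + p)
(2) = (n^2 - 8*n + 15)/(n^2 + 5*n + 4)
(3) = (t^2 - 2*t - 15)/(t^2 + 6*t + 5)
(4) = (q + 5)/(q - 5)
(5) = (k^2 + k - 2)/(k - 6)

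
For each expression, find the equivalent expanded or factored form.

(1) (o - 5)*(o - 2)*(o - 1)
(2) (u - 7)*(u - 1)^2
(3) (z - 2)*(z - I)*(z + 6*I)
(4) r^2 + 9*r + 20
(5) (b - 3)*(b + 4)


(1) = o^3 - 8*o^2 + 17*o - 10
(2) = u^3 - 9*u^2 + 15*u - 7
(3) = z^3 - 2*z^2 + 5*I*z^2 + 6*z - 10*I*z - 12
(4) = (r + 4)*(r + 5)
(5) = b^2 + b - 12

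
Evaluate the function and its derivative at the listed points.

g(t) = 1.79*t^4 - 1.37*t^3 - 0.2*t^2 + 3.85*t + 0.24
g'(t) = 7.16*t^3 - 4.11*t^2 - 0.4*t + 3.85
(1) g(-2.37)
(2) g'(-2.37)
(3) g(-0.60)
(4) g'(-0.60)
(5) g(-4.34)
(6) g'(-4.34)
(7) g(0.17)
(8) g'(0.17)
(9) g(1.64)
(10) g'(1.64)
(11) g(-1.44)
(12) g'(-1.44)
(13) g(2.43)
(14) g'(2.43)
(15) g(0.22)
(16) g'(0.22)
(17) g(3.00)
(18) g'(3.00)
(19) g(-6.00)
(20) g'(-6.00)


(1) = 64.70
(2) = -113.60
(3) = -1.61
(4) = 1.06
(5) = 726.81
(6) = -657.13
(7) = 0.88
(8) = 3.70
(9) = 12.92
(10) = 23.72
(11) = 6.07
(12) = -25.48
(13) = 51.17
(14) = 81.35
(15) = 1.07
(16) = 3.64
(17) = 117.99
(18) = 158.98
(19) = 2585.70
(20) = -1688.27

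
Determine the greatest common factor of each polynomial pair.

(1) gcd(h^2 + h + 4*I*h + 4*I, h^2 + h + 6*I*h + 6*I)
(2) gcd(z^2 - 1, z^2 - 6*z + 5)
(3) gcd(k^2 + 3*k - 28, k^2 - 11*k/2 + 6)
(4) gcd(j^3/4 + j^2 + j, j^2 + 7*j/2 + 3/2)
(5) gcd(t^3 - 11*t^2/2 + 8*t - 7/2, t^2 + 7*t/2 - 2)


(1) = gcd((h + 1)*(h + 4*I), (h + 1)*(h + 6*I)) = h + 1
(2) = gcd((z - 1)*(z + 1), (z - 5)*(z - 1)) = z - 1
(3) = k - 4
(4) = gcd(j*(j/4 + 1/2)*(j + 2), (j + 1/2)*(j + 3)) = 1
(5) = gcd((t - 7/2)*(t - 1)^2, (t - 1/2)*(t + 4)) = 1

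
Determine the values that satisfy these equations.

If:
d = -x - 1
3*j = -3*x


Then:
d = -x - 1
j = -x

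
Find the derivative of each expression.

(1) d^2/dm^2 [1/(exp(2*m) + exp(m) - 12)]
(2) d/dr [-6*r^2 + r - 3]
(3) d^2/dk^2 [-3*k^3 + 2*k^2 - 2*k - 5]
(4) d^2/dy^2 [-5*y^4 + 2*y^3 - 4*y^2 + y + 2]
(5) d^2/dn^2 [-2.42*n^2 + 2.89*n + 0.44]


(1) = (2*(2*exp(m) + 1)^2*exp(m) - (4*exp(m) + 1)*(exp(2*m) + exp(m) - 12))*exp(m)/(exp(2*m) + exp(m) - 12)^3
(2) = 1 - 12*r
(3) = 4 - 18*k
(4) = -60*y^2 + 12*y - 8
(5) = -4.84000000000000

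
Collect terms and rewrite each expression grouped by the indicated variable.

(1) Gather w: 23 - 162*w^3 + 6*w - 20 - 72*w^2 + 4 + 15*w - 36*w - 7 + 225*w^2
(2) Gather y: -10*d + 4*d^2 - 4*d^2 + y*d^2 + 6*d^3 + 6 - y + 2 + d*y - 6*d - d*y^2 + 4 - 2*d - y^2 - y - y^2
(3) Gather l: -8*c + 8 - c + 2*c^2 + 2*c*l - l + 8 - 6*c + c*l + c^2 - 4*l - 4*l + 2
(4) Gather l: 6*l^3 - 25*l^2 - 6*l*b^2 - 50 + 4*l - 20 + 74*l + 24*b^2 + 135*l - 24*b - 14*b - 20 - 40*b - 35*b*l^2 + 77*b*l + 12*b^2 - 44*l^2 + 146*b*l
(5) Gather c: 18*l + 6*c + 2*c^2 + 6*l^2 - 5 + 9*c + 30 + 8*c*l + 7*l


(1) = -162*w^3 + 153*w^2 - 15*w
(2) = 6*d^3 - 18*d + y^2*(-d - 2) + y*(d^2 + d - 2) + 12
(3) = 3*c^2 - 15*c + l*(3*c - 9) + 18
(4) = 36*b^2 - 78*b + 6*l^3 + l^2*(-35*b - 69) + l*(-6*b^2 + 223*b + 213) - 90
(5) = 2*c^2 + c*(8*l + 15) + 6*l^2 + 25*l + 25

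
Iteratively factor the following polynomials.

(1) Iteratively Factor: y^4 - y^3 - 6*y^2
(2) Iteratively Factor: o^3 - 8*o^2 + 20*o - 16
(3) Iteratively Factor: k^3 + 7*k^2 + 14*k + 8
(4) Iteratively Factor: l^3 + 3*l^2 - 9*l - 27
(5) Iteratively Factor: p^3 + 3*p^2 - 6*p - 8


(1) = (y - 3)*(y^3 + 2*y^2) = (y - 3)*(y + 2)*(y^2) = y*(y - 3)*(y + 2)*(y)
(2) = (o - 4)*(o^2 - 4*o + 4) = (o - 4)*(o - 2)*(o - 2)
(3) = (k + 2)*(k^2 + 5*k + 4) = (k + 1)*(k + 2)*(k + 4)
(4) = (l + 3)*(l^2 - 9) = (l + 3)^2*(l - 3)
(5) = (p - 2)*(p^2 + 5*p + 4) = (p - 2)*(p + 1)*(p + 4)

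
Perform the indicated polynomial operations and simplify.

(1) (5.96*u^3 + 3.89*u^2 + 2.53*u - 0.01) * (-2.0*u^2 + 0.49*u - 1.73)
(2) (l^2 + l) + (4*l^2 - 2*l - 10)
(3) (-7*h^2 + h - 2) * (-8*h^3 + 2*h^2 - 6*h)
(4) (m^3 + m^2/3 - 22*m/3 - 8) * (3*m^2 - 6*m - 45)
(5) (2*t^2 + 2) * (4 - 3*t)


(1) = -11.92*u^5 - 4.8596*u^4 - 13.4647*u^3 - 5.47*u^2 - 4.3818*u + 0.0173
(2) = 5*l^2 - l - 10
(3) = 56*h^5 - 22*h^4 + 60*h^3 - 10*h^2 + 12*h
(4) = 3*m^5 - 5*m^4 - 69*m^3 + 5*m^2 + 378*m + 360
(5) = -6*t^3 + 8*t^2 - 6*t + 8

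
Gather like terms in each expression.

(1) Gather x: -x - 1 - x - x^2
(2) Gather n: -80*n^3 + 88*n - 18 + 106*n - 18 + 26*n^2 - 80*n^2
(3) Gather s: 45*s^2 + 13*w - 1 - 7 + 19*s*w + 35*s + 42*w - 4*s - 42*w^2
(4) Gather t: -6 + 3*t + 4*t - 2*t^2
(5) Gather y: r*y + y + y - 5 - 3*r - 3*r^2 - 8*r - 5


(1) = -x^2 - 2*x - 1
(2) = -80*n^3 - 54*n^2 + 194*n - 36
(3) = 45*s^2 + s*(19*w + 31) - 42*w^2 + 55*w - 8
(4) = -2*t^2 + 7*t - 6
(5) = -3*r^2 - 11*r + y*(r + 2) - 10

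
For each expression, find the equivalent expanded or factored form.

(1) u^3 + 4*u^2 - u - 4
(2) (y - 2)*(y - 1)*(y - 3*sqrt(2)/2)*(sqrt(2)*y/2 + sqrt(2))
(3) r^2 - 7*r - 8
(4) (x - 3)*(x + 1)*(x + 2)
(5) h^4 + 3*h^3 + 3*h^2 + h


(1) = (u - 1)*(u + 1)*(u + 4)
(2) = sqrt(2)*y^4/2 - 3*y^3/2 - sqrt(2)*y^3/2 - 2*sqrt(2)*y^2 + 3*y^2/2 + 2*sqrt(2)*y + 6*y - 6
(3) = (r - 8)*(r + 1)
(4) = x^3 - 7*x - 6
(5) = h*(h + 1)^3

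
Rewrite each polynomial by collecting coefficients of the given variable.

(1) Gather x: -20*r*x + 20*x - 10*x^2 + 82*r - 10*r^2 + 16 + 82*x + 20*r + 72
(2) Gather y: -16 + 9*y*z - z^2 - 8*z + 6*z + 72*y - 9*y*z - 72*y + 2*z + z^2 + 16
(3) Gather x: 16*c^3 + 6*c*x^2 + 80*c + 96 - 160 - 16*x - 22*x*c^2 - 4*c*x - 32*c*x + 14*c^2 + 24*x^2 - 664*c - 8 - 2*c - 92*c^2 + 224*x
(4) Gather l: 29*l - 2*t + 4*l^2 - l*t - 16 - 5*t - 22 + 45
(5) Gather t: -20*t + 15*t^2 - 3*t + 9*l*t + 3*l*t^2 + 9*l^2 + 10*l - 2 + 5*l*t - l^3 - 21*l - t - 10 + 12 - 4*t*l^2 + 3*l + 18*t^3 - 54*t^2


(1) = -10*r^2 + 102*r - 10*x^2 + x*(102 - 20*r) + 88
(2) = 0
(3) = 16*c^3 - 78*c^2 - 586*c + x^2*(6*c + 24) + x*(-22*c^2 - 36*c + 208) - 72
(4) = 4*l^2 + l*(29 - t) - 7*t + 7
(5) = -l^3 + 9*l^2 - 8*l + 18*t^3 + t^2*(3*l - 39) + t*(-4*l^2 + 14*l - 24)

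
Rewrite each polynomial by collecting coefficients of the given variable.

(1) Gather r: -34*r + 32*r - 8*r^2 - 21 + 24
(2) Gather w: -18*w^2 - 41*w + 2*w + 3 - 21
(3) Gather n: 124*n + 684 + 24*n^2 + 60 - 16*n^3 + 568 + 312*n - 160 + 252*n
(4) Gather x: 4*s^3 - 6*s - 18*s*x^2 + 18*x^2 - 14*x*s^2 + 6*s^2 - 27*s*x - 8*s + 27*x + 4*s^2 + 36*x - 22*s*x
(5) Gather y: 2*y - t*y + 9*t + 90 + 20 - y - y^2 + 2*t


(1) = -8*r^2 - 2*r + 3
(2) = -18*w^2 - 39*w - 18
(3) = -16*n^3 + 24*n^2 + 688*n + 1152
(4) = 4*s^3 + 10*s^2 - 14*s + x^2*(18 - 18*s) + x*(-14*s^2 - 49*s + 63)
(5) = 11*t - y^2 + y*(1 - t) + 110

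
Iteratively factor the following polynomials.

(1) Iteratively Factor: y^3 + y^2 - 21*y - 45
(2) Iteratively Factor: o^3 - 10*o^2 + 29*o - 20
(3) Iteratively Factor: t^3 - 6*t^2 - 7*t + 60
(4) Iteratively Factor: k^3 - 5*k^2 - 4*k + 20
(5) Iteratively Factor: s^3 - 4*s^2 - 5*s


(1) = (y - 5)*(y^2 + 6*y + 9) = (y - 5)*(y + 3)*(y + 3)
(2) = (o - 1)*(o^2 - 9*o + 20) = (o - 5)*(o - 1)*(o - 4)
(3) = (t - 4)*(t^2 - 2*t - 15) = (t - 4)*(t + 3)*(t - 5)
(4) = (k - 2)*(k^2 - 3*k - 10) = (k - 2)*(k + 2)*(k - 5)
(5) = (s + 1)*(s^2 - 5*s) = s*(s + 1)*(s - 5)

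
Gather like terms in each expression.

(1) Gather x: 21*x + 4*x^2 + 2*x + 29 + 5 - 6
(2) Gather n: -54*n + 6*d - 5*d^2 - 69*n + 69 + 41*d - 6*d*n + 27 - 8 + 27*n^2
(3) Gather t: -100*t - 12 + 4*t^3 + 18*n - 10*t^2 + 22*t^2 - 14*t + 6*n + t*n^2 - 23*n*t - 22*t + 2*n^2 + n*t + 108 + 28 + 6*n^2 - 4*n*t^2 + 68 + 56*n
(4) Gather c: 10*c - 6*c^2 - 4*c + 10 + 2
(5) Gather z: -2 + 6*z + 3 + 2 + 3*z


(1) = 4*x^2 + 23*x + 28
(2) = -5*d^2 + 47*d + 27*n^2 + n*(-6*d - 123) + 88
(3) = 8*n^2 + 80*n + 4*t^3 + t^2*(12 - 4*n) + t*(n^2 - 22*n - 136) + 192
(4) = -6*c^2 + 6*c + 12
(5) = 9*z + 3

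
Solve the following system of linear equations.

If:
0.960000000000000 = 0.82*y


Then:
y = 1.17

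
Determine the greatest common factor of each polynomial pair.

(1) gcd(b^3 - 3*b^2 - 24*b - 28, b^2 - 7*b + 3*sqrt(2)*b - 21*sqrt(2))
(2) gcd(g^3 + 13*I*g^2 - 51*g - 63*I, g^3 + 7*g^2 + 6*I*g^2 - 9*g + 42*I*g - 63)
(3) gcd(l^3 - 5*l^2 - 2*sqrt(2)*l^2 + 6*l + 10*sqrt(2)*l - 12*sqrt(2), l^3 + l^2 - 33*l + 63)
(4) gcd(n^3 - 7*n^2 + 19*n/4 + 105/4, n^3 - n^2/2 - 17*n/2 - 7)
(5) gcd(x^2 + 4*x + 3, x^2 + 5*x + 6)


(1) = gcd((b - 7)*(b + 2)^2, (b - 7)*(b + 3*sqrt(2))) = b - 7
(2) = g^2 + 6*I*g - 9
(3) = gcd((l - 3)*(l - 2)*(l - 2*sqrt(2)), (l - 3)^2*(l + 7)) = l - 3
(4) = gcd((n - 5)*(n - 7/2)*(n + 3/2), (n - 7/2)*(n + 1)*(n + 2)) = n - 7/2
(5) = gcd((x + 1)*(x + 3), (x + 2)*(x + 3)) = x + 3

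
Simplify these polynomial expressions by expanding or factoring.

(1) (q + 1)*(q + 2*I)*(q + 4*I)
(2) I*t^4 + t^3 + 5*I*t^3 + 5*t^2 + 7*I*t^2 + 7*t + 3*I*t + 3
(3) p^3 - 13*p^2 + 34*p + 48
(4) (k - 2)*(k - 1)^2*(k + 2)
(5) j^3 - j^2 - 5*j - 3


(1) = q^3 + q^2 + 6*I*q^2 - 8*q + 6*I*q - 8
(2) = (t + 1)*(t + 3)*(t - I)*(I*t + I)
(3) = (p - 8)*(p - 6)*(p + 1)
(4) = k^4 - 2*k^3 - 3*k^2 + 8*k - 4
(5) = (j - 3)*(j + 1)^2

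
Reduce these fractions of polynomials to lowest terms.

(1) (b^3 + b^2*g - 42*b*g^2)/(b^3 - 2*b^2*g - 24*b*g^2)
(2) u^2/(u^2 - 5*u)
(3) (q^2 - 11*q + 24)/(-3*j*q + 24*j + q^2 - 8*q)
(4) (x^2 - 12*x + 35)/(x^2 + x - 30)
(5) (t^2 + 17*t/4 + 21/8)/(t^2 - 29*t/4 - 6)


(1) = (b + 7*g)/(b + 4*g)
(2) = u/(u - 5)
(3) = (q - 3)/(-3*j + q)
(4) = (x - 7)/(x + 6)
(5) = (2*t + 7)/(2*t - 16)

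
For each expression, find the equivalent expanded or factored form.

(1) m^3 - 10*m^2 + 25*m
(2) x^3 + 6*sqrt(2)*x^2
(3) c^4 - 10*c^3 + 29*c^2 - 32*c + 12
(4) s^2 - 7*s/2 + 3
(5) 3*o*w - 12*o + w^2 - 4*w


(1) = m*(m - 5)^2
(2) = x^2*(x + 6*sqrt(2))
(3) = (c - 6)*(c - 2)*(c - 1)^2
(4) = (s - 2)*(s - 3/2)
(5) = (3*o + w)*(w - 4)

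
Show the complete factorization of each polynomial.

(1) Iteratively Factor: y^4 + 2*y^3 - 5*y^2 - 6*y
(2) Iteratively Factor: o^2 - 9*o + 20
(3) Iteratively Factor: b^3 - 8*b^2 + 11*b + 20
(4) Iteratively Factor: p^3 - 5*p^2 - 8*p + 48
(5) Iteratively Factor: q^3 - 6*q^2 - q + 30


(1) = (y)*(y^3 + 2*y^2 - 5*y - 6) = y*(y + 3)*(y^2 - y - 2) = y*(y - 2)*(y + 3)*(y + 1)
(2) = (o - 4)*(o - 5)
(3) = (b - 5)*(b^2 - 3*b - 4) = (b - 5)*(b + 1)*(b - 4)
(4) = (p - 4)*(p^2 - p - 12) = (p - 4)^2*(p + 3)
(5) = (q - 3)*(q^2 - 3*q - 10) = (q - 5)*(q - 3)*(q + 2)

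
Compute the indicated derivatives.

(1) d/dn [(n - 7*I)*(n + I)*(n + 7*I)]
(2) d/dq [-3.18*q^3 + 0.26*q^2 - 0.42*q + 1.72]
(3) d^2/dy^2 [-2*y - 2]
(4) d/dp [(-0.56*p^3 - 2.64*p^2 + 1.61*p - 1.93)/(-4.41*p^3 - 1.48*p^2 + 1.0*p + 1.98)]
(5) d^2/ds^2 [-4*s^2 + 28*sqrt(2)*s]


(1) = 3*n^2 + 2*I*n + 49
(2) = -9.54*q^2 + 0.52*q - 0.42
(3) = 0
(4) = (-10.8136*p^4 + 13.0802*p^3 - 29.1175*p^2 - 16.1672*p + 5.1178)/(19.4481*p^6 + 13.0536*p^5 - 6.6296*p^4 - 20.4236*p^3 - 4.8608*p^2 + 3.96*p + 3.9204)
(5) = -8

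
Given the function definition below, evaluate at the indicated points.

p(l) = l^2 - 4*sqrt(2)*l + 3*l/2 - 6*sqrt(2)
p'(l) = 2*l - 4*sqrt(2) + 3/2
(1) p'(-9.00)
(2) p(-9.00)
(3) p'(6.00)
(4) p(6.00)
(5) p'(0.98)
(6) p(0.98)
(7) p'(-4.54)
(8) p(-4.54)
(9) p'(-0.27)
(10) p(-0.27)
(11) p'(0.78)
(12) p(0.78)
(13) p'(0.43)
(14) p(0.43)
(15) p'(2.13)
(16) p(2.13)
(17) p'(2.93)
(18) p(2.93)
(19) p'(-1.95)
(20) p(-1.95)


(1) = -22.16
(2) = 109.93
(3) = 7.84
(4) = 2.57
(5) = -2.20
(6) = -11.60
(7) = -13.24
(8) = 31.00
(9) = -4.70
(10) = -7.29
(11) = -2.60
(12) = -11.12
(13) = -3.30
(14) = -10.09
(15) = 0.10
(16) = -12.80
(17) = 1.70
(18) = -12.08
(19) = -8.06
(20) = 3.42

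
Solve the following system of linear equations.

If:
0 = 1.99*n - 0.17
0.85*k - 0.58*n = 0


Then:
k = 0.06
n = 0.09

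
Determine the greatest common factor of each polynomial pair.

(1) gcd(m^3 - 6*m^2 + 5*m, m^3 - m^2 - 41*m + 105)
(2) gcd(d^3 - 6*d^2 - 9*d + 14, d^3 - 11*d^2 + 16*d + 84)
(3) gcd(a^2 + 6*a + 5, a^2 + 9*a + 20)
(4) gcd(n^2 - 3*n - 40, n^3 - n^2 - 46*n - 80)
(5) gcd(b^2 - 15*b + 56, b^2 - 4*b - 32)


(1) = gcd(m*(m - 5)*(m - 1), (m - 5)*(m - 3)*(m + 7)) = m - 5
(2) = d^2 - 5*d - 14
(3) = a + 5
(4) = gcd((n - 8)*(n + 5), (n - 8)*(n + 2)*(n + 5)) = n^2 - 3*n - 40
(5) = gcd((b - 8)*(b - 7), (b - 8)*(b + 4)) = b - 8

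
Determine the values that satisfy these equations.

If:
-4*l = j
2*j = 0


Then:
j = 0
l = 0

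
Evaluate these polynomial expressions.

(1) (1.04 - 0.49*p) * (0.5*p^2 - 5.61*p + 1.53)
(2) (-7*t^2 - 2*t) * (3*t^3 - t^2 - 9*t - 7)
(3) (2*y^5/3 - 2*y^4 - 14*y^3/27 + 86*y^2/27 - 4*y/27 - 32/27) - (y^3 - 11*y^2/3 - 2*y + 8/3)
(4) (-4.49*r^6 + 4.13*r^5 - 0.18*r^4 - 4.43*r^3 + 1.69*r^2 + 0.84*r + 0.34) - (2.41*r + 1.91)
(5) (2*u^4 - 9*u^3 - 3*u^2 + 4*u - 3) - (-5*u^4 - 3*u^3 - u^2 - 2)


(1) = -0.245*p^3 + 3.2689*p^2 - 6.5841*p + 1.5912
(2) = -21*t^5 + t^4 + 65*t^3 + 67*t^2 + 14*t
(3) = 2*y^5/3 - 2*y^4 - 41*y^3/27 + 185*y^2/27 + 50*y/27 - 104/27
(4) = -4.49*r^6 + 4.13*r^5 - 0.18*r^4 - 4.43*r^3 + 1.69*r^2 - 1.57*r - 1.57
(5) = 7*u^4 - 6*u^3 - 2*u^2 + 4*u - 1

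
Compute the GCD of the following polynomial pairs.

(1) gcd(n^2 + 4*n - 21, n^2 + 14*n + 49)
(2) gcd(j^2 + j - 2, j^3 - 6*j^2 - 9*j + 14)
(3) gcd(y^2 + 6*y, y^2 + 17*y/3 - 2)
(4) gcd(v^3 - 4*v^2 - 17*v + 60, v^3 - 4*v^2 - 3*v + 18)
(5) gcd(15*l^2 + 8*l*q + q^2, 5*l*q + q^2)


(1) = gcd((n - 3)*(n + 7), (n + 7)^2) = n + 7
(2) = j^2 + j - 2
(3) = gcd(y*(y + 6), (y - 1/3)*(y + 6)) = y + 6
(4) = v - 3
(5) = gcd((3*l + q)*(5*l + q), q*(5*l + q)) = 5*l + q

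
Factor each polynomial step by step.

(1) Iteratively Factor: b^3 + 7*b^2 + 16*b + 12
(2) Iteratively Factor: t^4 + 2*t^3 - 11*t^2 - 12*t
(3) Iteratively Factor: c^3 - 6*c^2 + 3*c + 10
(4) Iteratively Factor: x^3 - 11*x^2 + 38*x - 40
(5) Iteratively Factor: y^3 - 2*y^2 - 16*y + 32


(1) = (b + 2)*(b^2 + 5*b + 6) = (b + 2)*(b + 3)*(b + 2)
(2) = (t - 3)*(t^3 + 5*t^2 + 4*t) = (t - 3)*(t + 4)*(t^2 + t) = t*(t - 3)*(t + 4)*(t + 1)
(3) = (c - 5)*(c^2 - c - 2) = (c - 5)*(c - 2)*(c + 1)
(4) = (x - 5)*(x^2 - 6*x + 8) = (x - 5)*(x - 4)*(x - 2)
(5) = (y - 4)*(y^2 + 2*y - 8) = (y - 4)*(y - 2)*(y + 4)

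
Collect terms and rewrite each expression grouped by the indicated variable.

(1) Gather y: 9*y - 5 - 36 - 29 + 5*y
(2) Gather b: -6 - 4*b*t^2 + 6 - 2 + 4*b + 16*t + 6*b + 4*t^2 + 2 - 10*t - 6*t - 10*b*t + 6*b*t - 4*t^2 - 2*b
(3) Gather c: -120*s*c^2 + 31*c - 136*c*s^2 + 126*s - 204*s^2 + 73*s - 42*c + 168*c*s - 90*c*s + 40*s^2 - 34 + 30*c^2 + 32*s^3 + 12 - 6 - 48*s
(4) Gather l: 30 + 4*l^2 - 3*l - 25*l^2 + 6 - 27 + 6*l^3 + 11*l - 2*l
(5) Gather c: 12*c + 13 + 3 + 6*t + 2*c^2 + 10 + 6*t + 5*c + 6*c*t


(1) = 14*y - 70
(2) = b*(-4*t^2 - 4*t + 8)
(3) = c^2*(30 - 120*s) + c*(-136*s^2 + 78*s - 11) + 32*s^3 - 164*s^2 + 151*s - 28
(4) = 6*l^3 - 21*l^2 + 6*l + 9
(5) = 2*c^2 + c*(6*t + 17) + 12*t + 26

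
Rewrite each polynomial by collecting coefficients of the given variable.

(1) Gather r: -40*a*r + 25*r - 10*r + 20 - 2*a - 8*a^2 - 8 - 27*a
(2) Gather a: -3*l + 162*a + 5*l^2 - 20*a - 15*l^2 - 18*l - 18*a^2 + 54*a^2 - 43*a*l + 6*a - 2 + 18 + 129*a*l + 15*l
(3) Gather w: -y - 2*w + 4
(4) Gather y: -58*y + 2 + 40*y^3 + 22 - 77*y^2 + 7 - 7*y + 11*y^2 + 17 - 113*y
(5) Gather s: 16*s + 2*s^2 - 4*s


(1) = -8*a^2 - 29*a + r*(15 - 40*a) + 12
(2) = 36*a^2 + a*(86*l + 148) - 10*l^2 - 6*l + 16
(3) = -2*w - y + 4
(4) = 40*y^3 - 66*y^2 - 178*y + 48
(5) = 2*s^2 + 12*s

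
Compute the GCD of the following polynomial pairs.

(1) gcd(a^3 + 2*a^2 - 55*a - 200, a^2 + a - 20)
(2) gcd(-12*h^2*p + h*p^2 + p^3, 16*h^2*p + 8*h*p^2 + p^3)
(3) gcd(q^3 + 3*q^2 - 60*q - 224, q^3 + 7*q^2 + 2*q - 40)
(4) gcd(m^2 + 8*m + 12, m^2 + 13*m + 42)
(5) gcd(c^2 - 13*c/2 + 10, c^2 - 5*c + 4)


(1) = a + 5
(2) = gcd(p*(-3*h + p)*(4*h + p), p*(4*h + p)^2) = 4*h*p + p^2
(3) = q + 4
(4) = m + 6
(5) = gcd((c - 4)*(c - 5/2), (c - 4)*(c - 1)) = c - 4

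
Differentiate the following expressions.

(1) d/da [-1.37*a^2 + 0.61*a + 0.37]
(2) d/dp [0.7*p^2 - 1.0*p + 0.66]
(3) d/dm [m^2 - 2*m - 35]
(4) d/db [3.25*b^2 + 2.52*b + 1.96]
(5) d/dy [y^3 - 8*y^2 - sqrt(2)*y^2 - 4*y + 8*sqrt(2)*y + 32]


(1) = 0.61 - 2.74*a
(2) = 1.4*p - 1.0
(3) = 2*m - 2
(4) = 6.5*b + 2.52
(5) = 3*y^2 - 16*y - 2*sqrt(2)*y - 4 + 8*sqrt(2)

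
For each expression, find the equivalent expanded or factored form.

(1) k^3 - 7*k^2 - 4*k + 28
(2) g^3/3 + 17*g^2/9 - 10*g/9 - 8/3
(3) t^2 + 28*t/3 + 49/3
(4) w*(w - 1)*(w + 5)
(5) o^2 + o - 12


(1) = (k - 7)*(k - 2)*(k + 2)
(2) = (g/3 + 1/3)*(g - 4/3)*(g + 6)
(3) = (t + 7/3)*(t + 7)
(4) = w^3 + 4*w^2 - 5*w
(5) = (o - 3)*(o + 4)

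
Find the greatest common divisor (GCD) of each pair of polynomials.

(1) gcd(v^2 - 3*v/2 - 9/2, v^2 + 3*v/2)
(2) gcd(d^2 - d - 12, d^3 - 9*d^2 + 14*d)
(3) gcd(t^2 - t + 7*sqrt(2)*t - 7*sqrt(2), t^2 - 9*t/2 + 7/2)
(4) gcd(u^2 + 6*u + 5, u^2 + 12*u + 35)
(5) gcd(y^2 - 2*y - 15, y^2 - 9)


(1) = v + 3/2
(2) = 1
(3) = gcd((t - 1)*(t + 7*sqrt(2)), (t - 7/2)*(t - 1)) = t - 1
(4) = u + 5
(5) = y + 3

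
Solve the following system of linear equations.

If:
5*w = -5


Then:
w = -1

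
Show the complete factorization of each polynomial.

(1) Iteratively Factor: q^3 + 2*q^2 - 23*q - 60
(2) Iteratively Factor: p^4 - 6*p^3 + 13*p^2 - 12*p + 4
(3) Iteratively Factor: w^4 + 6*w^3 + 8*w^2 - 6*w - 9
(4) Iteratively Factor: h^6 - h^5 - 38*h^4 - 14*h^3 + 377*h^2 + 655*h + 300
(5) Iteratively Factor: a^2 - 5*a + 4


(1) = (q - 5)*(q^2 + 7*q + 12) = (q - 5)*(q + 4)*(q + 3)
(2) = (p - 1)*(p^3 - 5*p^2 + 8*p - 4) = (p - 1)^2*(p^2 - 4*p + 4) = (p - 2)*(p - 1)^2*(p - 2)
(3) = (w + 1)*(w^3 + 5*w^2 + 3*w - 9) = (w + 1)*(w + 3)*(w^2 + 2*w - 3) = (w - 1)*(w + 1)*(w + 3)*(w + 3)
(4) = (h + 1)*(h^5 - 2*h^4 - 36*h^3 + 22*h^2 + 355*h + 300) = (h - 5)*(h + 1)*(h^4 + 3*h^3 - 21*h^2 - 83*h - 60) = (h - 5)*(h + 1)*(h + 4)*(h^3 - h^2 - 17*h - 15) = (h - 5)*(h + 1)*(h + 3)*(h + 4)*(h^2 - 4*h - 5) = (h - 5)^2*(h + 1)*(h + 3)*(h + 4)*(h + 1)
(5) = (a - 4)*(a - 1)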